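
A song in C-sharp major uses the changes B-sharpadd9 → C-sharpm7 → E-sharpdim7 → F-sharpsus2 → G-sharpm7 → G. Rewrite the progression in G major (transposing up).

F#add9 Gm7 Bdim7 Csus2 Dm7 Db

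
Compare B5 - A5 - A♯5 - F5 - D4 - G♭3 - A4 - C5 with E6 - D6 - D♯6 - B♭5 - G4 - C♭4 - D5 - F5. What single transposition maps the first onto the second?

From B5 to E6 is 4 letter names — a fourth of some quality.
B5 to E6 is 5 semitones, which makes it a perfect fourth; the second version is higher, so the direction is up.
Checking another pair — C5 → F5 — gives the same interval.

up a perfect fourth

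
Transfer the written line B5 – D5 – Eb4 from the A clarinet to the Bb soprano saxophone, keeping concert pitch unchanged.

A#5 C#5 D4

First find concert pitch: the A clarinet sounds a minor third below written, so B5 D5 Eb4 sounds G#5 B4 C4.
Then write for Bb soprano saxophone: it sounds a major second below written, so the part must be a major second above concert.
G#5 → A#5
B4 → C#5
C4 → D4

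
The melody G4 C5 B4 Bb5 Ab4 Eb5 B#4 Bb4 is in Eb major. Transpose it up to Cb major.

Eb5 Ab5 G5 Gb6 Fb5 Cb6 G#5 Gb5

From Eb up to Cb is a minor sixth; apply that to each pitch.
G4 → Eb5
C5 → Ab5
B4 → G5
Bb5 → Gb6
Ab4 → Fb5
Eb5 → Cb6
B#4 → G#5
Bb4 → Gb5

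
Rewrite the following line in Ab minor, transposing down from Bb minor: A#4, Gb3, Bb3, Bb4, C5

Bb minor to Ab minor down is a major second, so every note moves down by that interval.
A#4 gives G#4
Gb3 gives Fb3
Bb3 gives Ab3
Bb4 gives Ab4
C5 gives Bb4

G#4 Fb3 Ab3 Ab4 Bb4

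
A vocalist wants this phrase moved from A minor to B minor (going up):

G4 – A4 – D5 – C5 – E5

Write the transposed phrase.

A4 B4 E5 D5 F#5

A minor to B minor up is a major second, so every note moves up by that interval.
G4 to A4
A4 to B4
D5 to E5
C5 to D5
E5 to F#5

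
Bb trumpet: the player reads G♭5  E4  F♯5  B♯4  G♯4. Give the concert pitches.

The Bb trumpet sounds a major second below written, so transpose each written note down a major second.
Gb5 → Fb5
E4 → D4
F#5 → E5
B#4 → A#4
G#4 → F#4

Fb5 D4 E5 A#4 F#4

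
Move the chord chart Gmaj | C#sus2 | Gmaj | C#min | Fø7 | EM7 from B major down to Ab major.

Fbmaj Bbsus2 Fbmaj Bbmin Ebbø7 DbM7

B major down to Ab major is an augmented second; each chord root moves by that interval while the quality stays the same.
Gmaj: root G down an augmented second → Fb, giving Fbmaj.
C#sus2: root C# down an augmented second → Bb, giving Bbsus2.
Gmaj: root G down an augmented second → Fb, giving Fbmaj.
C#min: root C# down an augmented second → Bb, giving Bbmin.
Fø7: root F down an augmented second → Ebb, giving Ebbø7.
EM7: root E down an augmented second → Db, giving DbM7.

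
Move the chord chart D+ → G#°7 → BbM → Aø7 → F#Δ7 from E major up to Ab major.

Gb+ C°7 EbbM Dbø7 BbΔ7

E major up to Ab major is a diminished fourth; each chord root moves by that interval while the quality stays the same.
D+: root D up a diminished fourth → Gb, giving Gb+.
G#°7: root G# up a diminished fourth → C, giving C°7.
BbM: root Bb up a diminished fourth → Ebb, giving EbbM.
Aø7: root A up a diminished fourth → Db, giving Dbø7.
F#Δ7: root F# up a diminished fourth → Bb, giving BbΔ7.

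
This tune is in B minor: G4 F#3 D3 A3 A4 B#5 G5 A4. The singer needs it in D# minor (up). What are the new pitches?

B4 A#3 F#3 C#4 C#5 D##6 B5 C#5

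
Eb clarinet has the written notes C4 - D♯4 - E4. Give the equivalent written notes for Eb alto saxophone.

C5 D#5 E5

First find concert pitch: the Eb clarinet sounds a minor third above written, so C4 D♯4 E4 sounds Eb4 F#4 G4.
Then write for Eb alto saxophone: it sounds a major sixth below written, so the part must be a major sixth above concert.
Eb4 → C5
F#4 → D#5
G4 → E5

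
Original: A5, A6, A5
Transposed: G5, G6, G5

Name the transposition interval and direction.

From A5 to G5 is 2 letter names — a second of some quality.
G5 to A5 is 2 semitones, which makes it a major second; the second version is lower, so the direction is down.
Checking another pair — A5 → G5 — gives the same interval.

down a major second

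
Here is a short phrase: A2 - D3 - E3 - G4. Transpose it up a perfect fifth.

E3 A3 B3 D5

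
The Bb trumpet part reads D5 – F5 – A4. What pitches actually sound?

C5 Eb5 G4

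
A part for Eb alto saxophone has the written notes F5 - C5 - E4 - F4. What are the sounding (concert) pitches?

The Eb alto saxophone sounds a major sixth below written, so transpose each written note down a major sixth.
F5 to Ab4
C5 to Eb4
E4 to G3
F4 to Ab3

Ab4 Eb4 G3 Ab3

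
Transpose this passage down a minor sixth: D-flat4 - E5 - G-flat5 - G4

F3 G#4 Bb4 B3

A minor sixth down from Db4 gives F3.
A minor sixth down from E5 gives G#4.
Gb5 down a minor sixth is Bb4.
G4 down a minor sixth is B3.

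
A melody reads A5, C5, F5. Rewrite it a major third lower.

A major third down from A5 gives F5.
C5 down a major third is Ab4.
A major third down from F5 gives Db5.

F5 Ab4 Db5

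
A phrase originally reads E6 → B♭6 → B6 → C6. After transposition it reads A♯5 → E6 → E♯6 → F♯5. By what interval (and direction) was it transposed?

down a diminished fifth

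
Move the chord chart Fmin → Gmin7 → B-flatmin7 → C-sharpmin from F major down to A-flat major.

F major down to A-flat major is a major sixth; each chord root moves by that interval while the quality stays the same.
Fmin: root F down a major sixth → Ab, giving Abmin.
Gmin7: root G down a major sixth → Bb, giving Bbmin7.
B-flatmin7: root B-flat down a major sixth → Db, giving Dbmin7.
C-sharpmin: root C-sharp down a major sixth → E, giving Emin.

Abmin Bbmin7 Dbmin7 Emin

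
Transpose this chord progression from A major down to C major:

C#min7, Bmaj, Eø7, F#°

Emin7 Dmaj Gø7 A°

A major down to C major is a major sixth; each chord root moves by that interval while the quality stays the same.
C#min7: root C# down a major sixth → E, giving Emin7.
Bmaj: root B down a major sixth → D, giving Dmaj.
Eø7: root E down a major sixth → G, giving Gø7.
F#°: root F# down a major sixth → A, giving A°.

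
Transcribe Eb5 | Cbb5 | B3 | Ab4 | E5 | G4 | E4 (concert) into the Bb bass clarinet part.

F6 Dbb6 C#5 Bb5 F#6 A5 F#5

The Bb bass clarinet sounds a major ninth below written, so the written part must be a major ninth above concert — transpose each note up.
Eb5 to F6
Cbb5 to Dbb6
B3 to C#5
Ab4 to Bb5
E5 to F#6
G4 to A5
E4 to F#5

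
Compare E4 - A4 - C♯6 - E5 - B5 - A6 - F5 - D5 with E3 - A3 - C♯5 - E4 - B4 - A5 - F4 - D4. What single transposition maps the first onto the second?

Take the first pair: E4 → E3. E to E spans 8 letter names, so the interval is some kind of octave.
E3 to E4 is 12 semitones, which makes it a perfect octave; the second version is lower, so the direction is down.
Checking another pair — D5 → D4 — gives the same interval.

down a perfect octave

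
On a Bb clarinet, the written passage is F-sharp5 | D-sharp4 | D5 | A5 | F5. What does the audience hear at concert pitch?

E5 C#4 C5 G5 Eb5

The Bb clarinet sounds a major second below written, so transpose each written note down a major second.
F#5 becomes E5
D#4 becomes C#4
D5 becomes C5
A5 becomes G5
F5 becomes Eb5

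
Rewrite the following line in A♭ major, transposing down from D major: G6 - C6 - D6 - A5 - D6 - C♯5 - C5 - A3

Db6 Gb5 Ab5 Eb5 Ab5 G4 Gb4 Eb3

From D down to A♭ is an augmented fourth; apply that to each pitch.
G6 -> Db6
C6 -> Gb5
D6 -> Ab5
A5 -> Eb5
D6 -> Ab5
C#5 -> G4
C5 -> Gb4
A3 -> Eb3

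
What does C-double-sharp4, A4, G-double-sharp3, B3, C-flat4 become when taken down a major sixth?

E#3 C4 B#2 D3 Ebb3

C##4 → E#3
A4 → C4
G##3 → B#2
B3 → D3
Cb4 → Ebb3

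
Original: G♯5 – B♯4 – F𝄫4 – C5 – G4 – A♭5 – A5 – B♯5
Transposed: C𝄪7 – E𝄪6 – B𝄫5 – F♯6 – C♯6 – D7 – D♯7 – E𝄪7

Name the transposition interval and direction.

From G#5 to C##7 is 11 letter names — an eleventh of some quality.
G#5 to C##7 is 18 semitones, which makes it an augmented eleventh; the second version is higher, so the direction is up.
Checking another pair — B#5 → E##7 — gives the same interval.

up an augmented eleventh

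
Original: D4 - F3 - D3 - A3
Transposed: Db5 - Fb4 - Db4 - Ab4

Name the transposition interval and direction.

From D4 to Db5 is 8 letter names — an octave of some quality.
D4 to Db5 is 11 semitones, which makes it a diminished octave; the second version is higher, so the direction is up.
Checking another pair — A3 → Ab4 — gives the same interval.

up a diminished octave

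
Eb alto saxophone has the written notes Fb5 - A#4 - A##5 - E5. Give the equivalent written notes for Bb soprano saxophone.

Bbb4 D#4 D##5 A4

First find concert pitch: the Eb alto saxophone sounds a major sixth below written, so Fb5 A#4 A##5 E5 sounds Abb4 C#4 C##5 G4.
Then write for Bb soprano saxophone: it sounds a major second below written, so the part must be a major second above concert.
Abb4 → Bbb4
C#4 → D#4
C##5 → D##5
G4 → A4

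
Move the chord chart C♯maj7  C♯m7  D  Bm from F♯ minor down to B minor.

F#maj7 F#m7 G Em

F♯ minor down to B minor is a perfect fifth; each chord root moves by that interval while the quality stays the same.
C♯maj7: root C♯ down a perfect fifth → F#, giving F#maj7.
C♯m7: root C♯ down a perfect fifth → F#, giving F#m7.
D: root D down a perfect fifth → G, giving G.
Bm: root B down a perfect fifth → E, giving Em.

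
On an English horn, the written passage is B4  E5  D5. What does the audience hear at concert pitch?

E4 A4 G4

Written C4 on the English horn sounds as F3, a perfect fifth lower; apply that shift to every note.
B4 becomes E4
E5 becomes A4
D5 becomes G4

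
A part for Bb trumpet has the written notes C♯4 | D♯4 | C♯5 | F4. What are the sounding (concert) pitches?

The Bb trumpet sounds a major second below written, so transpose each written note down a major second.
C#4 to B3
D#4 to C#4
C#5 to B4
F4 to Eb4

B3 C#4 B4 Eb4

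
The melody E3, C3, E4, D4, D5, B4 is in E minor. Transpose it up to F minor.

F3 Db3 F4 Eb4 Eb5 C5

From E up to F is a minor second; apply that to each pitch.
E3 becomes F3
C3 becomes Db3
E4 becomes F4
D4 becomes Eb4
D5 becomes Eb5
B4 becomes C5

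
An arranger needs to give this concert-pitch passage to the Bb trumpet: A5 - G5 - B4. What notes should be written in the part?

The Bb trumpet sounds a major second below written, so the written part must be a major second above concert — transpose each note up.
A5 to B5
G5 to A5
B4 to C#5

B5 A5 C#5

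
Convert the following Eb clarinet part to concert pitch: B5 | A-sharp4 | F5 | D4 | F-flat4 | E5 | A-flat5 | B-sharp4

The Eb clarinet sounds a minor third above written, so transpose each written note up a minor third.
B5 → D6
A#4 → C#5
F5 → Ab5
D4 → F4
Fb4 → Abb4
E5 → G5
Ab5 → Cb6
B#4 → D#5

D6 C#5 Ab5 F4 Abb4 G5 Cb6 D#5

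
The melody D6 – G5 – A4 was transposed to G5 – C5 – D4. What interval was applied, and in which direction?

From D6 to G5 is 5 letter names — a fifth of some quality.
G5 to D6 is 7 semitones, which makes it a perfect fifth; the second version is lower, so the direction is down.
Checking another pair — A4 → D4 — gives the same interval.

down a perfect fifth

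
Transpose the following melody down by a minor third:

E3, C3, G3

E3 → C#3
C3 → A2
G3 → E3

C#3 A2 E3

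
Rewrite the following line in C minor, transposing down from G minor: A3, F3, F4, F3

D3 Bb2 Bb3 Bb2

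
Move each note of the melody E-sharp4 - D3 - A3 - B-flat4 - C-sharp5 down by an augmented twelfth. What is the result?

E#4 → A2
D3 → Gb1
A3 → Db2
Bb4 → Ebb3
C#5 → F3

A2 Gb1 Db2 Ebb3 F3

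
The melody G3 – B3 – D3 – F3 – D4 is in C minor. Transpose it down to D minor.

A2 C#3 E2 G2 E3

C minor to D minor down is a minor seventh, so every note moves down by that interval.
G3 → A2
B3 → C#3
D3 → E2
F3 → G2
D4 → E3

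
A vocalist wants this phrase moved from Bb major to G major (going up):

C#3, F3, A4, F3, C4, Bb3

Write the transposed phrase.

A#3 D4 F#5 D4 A4 G4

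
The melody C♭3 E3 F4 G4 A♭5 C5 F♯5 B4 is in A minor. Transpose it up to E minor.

Gb3 B3 C5 D5 Eb6 G5 C#6 F#5

A minor to E minor up is a perfect fifth, so every note moves up by that interval.
Cb3 → Gb3
E3 → B3
F4 → C5
G4 → D5
Ab5 → Eb6
C5 → G5
F#5 → C#6
B4 → F#5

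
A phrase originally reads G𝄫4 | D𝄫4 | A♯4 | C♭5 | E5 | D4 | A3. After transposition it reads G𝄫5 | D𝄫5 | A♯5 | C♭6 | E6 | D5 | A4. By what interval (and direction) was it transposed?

up a perfect octave

Take the first pair: Gbb4 → Gbb5. G to G spans 8 letter names, so the interval is some kind of octave.
Gbb4 to Gbb5 is 12 semitones, which makes it a perfect octave; the second version is higher, so the direction is up.
Checking another pair — A3 → A4 — gives the same interval.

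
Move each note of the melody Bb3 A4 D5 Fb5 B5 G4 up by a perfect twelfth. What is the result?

F5 E6 A6 Cb7 F#7 D6

A perfect twelfth up from Bb3 gives F5.
A4 up a perfect twelfth is E6.
D5: a twelfth up reaches A, and 19 semitones makes it A6.
A perfect twelfth up from Fb5 gives Cb7.
B5 up a perfect twelfth is F#7.
A perfect twelfth up from G4 gives D6.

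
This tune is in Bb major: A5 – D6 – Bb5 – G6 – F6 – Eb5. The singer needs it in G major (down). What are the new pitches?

F#5 B5 G5 E6 D6 C5

Bb major to G major down is a minor third, so every note moves down by that interval.
A5 gives F#5
D6 gives B5
Bb5 gives G5
G6 gives E6
F6 gives D6
Eb5 gives C5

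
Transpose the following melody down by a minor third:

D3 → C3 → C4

D3: a third down reaches B, and 3 semitones makes it B2.
A minor third down from C3 gives A2.
C4 down a minor third is A3.

B2 A2 A3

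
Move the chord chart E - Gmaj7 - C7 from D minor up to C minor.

D minor up to C minor is a minor seventh; each chord root moves by that interval while the quality stays the same.
E: root E up a minor seventh → D, giving D.
Gmaj7: root G up a minor seventh → F, giving Fmaj7.
C7: root C up a minor seventh → Bb, giving Bb7.

D Fmaj7 Bb7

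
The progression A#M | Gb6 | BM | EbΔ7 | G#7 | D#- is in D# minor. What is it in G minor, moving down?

DM Cbb6 EbM AbbΔ7 C7 G-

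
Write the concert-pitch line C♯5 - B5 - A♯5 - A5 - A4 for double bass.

Written C4 sounds as C3 on the double bass, so concert pitches are written a perfect octave up.
C#5 to C#6
B5 to B6
A#5 to A#6
A5 to A6
A4 to A5

C#6 B6 A#6 A6 A5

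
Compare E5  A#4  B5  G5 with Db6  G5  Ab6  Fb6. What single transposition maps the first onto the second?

up a diminished seventh

From E5 to Db6 is 7 letter names — a seventh of some quality.
E5 to Db6 is 9 semitones, which makes it a diminished seventh; the second version is higher, so the direction is up.
Checking another pair — G5 → Fb6 — gives the same interval.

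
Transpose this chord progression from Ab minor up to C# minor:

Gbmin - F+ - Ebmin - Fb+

Bmin A#+ G#min A+

Ab minor up to C# minor is an augmented third; each chord root moves by that interval while the quality stays the same.
Gbmin: root Gb up an augmented third → B, giving Bmin.
F+: root F up an augmented third → A#, giving A#+.
Ebmin: root Eb up an augmented third → G#, giving G#min.
Fb+: root Fb up an augmented third → A, giving A+.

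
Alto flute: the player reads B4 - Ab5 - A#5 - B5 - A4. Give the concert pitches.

F#4 Eb5 E#5 F#5 E4

The alto flute sounds a perfect fourth below written, so transpose each written note down a perfect fourth.
B4 to F#4
Ab5 to Eb5
A#5 to E#5
B5 to F#5
A4 to E4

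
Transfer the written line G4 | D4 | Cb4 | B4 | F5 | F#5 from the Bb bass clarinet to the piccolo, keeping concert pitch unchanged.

First find concert pitch: the Bb bass clarinet sounds a major ninth below written, so G4 D4 Cb4 B4 F5 F#5 sounds F3 C3 Bbb2 A3 Eb4 E4.
Then write for piccolo: it sounds a perfect octave above written, so the part must be a perfect octave below concert.
F3 → F2
C3 → C2
Bbb2 → Bbb1
A3 → A2
Eb4 → Eb3
E4 → E3

F2 C2 Bbb1 A2 Eb3 E3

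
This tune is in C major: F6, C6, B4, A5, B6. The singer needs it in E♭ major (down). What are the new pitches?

Ab5 Eb5 D4 C5 D6

C major to E♭ major down is a major sixth, so every note moves down by that interval.
F6 gives Ab5
C6 gives Eb5
B4 gives D4
A5 gives C5
B6 gives D6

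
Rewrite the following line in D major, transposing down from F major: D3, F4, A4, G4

B2 D4 F#4 E4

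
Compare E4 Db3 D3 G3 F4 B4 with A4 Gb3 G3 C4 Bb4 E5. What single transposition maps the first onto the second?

Take the first pair: E4 → A4. E to A spans 4 letter names, so the interval is some kind of fourth.
E4 to A4 is 5 semitones, which makes it a perfect fourth; the second version is higher, so the direction is up.
Checking another pair — B4 → E5 — gives the same interval.

up a perfect fourth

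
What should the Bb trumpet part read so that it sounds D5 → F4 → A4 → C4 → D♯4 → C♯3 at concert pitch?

Written C4 sounds as Bb3 on the Bb trumpet, so concert pitches are written a major second up.
D5 to E5
F4 to G4
A4 to B4
C4 to D4
D#4 to E#4
C#3 to D#3

E5 G4 B4 D4 E#4 D#3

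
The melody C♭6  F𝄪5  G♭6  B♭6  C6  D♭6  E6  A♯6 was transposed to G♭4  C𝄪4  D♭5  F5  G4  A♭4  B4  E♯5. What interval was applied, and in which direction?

From Cb6 to Gb4 is 11 letter names — an eleventh of some quality.
Gb4 to Cb6 is 17 semitones, which makes it a perfect eleventh; the second version is lower, so the direction is down.
Checking another pair — A#6 → E#5 — gives the same interval.

down a perfect eleventh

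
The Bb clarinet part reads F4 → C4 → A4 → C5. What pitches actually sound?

Eb4 Bb3 G4 Bb4

Written C4 on the Bb clarinet sounds as Bb3, a major second lower; apply that shift to every note.
F4 becomes Eb4
C4 becomes Bb3
A4 becomes G4
C5 becomes Bb4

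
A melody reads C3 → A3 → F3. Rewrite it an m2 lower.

B2 G#3 E3

C3 down a minor second is B2.
A3 down a minor second is G#3.
A minor second down from F3 gives E3.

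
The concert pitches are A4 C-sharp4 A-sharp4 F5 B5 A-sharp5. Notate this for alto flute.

D5 F#4 D#5 Bb5 E6 D#6

Written C4 sounds as G3 on the alto flute, so concert pitches are written a perfect fourth up.
A4 to D5
C#4 to F#4
A#4 to D#5
F5 to Bb5
B5 to E6
A#5 to D#6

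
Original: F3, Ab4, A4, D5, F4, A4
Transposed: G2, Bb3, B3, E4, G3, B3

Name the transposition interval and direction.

down a minor seventh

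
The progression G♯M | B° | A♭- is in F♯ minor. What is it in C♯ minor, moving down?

D#M F#° Eb-

F♯ minor down to C♯ minor is a perfect fourth; each chord root moves by that interval while the quality stays the same.
G♯M: root G♯ down a perfect fourth → D#, giving D#M.
B°: root B down a perfect fourth → F#, giving F#°.
A♭-: root A♭ down a perfect fourth → Eb, giving Eb-.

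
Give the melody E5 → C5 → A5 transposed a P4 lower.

A perfect fourth down from E5 gives B4.
A perfect fourth down from C5 gives G4.
A5 down a perfect fourth is E5.

B4 G4 E5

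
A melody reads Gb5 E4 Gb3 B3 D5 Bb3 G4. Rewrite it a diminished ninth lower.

F#4 D##3 F#2 A##2 C##4 A#2 F##3

Gb5 down a diminished ninth is F#4.
A diminished ninth down from E4 gives D##3.
Gb3 down a diminished ninth is F#2.
A diminished ninth down from B3 gives A##2.
D5: a ninth down reaches C, and 12 semitones makes it C##4.
Bb3 down a diminished ninth is A#2.
G4 down a diminished ninth is F##3.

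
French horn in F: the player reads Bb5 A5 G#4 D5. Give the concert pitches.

Eb5 D5 C#4 G4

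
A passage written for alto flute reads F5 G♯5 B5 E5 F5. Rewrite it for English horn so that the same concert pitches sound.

First find concert pitch: the alto flute sounds a perfect fourth below written, so F5 G♯5 B5 E5 F5 sounds C5 D#5 F#5 B4 C5.
Then write for English horn: it sounds a perfect fifth below written, so the part must be a perfect fifth above concert.
C5 → G5
D#5 → A#5
F#5 → C#6
B4 → F#5
C5 → G5

G5 A#5 C#6 F#5 G5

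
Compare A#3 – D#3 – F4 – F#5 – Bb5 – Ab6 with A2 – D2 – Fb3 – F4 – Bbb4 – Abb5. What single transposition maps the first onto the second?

down an augmented octave

From A#3 to A2 is 8 letter names — an octave of some quality.
A2 to A#3 is 13 semitones, which makes it an augmented octave; the second version is lower, so the direction is down.
Checking another pair — Ab6 → Abb5 — gives the same interval.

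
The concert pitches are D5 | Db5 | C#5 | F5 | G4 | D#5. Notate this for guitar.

D6 Db6 C#6 F6 G5 D#6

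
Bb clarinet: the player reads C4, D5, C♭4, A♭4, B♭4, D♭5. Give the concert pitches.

Bb3 C5 Bbb3 Gb4 Ab4 Cb5

The Bb clarinet sounds a major second below written, so transpose each written note down a major second.
C4 to Bb3
D5 to C5
Cb4 to Bbb3
Ab4 to Gb4
Bb4 to Ab4
Db5 to Cb5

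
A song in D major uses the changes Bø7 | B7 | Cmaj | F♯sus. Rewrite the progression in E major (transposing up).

C#ø7 C#7 Dmaj G#sus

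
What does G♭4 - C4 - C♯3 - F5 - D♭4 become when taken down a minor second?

F4 B3 B#2 E5 C4

Gb4 down a minor second is F4.
A minor second down from C4 gives B3.
C#3 down a minor second is B#2.
F5: a second down reaches E, and 1 semitone makes it E5.
Db4: a second down reaches C, and 1 semitone makes it C4.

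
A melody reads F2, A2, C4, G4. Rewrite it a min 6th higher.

Db3 F3 Ab4 Eb5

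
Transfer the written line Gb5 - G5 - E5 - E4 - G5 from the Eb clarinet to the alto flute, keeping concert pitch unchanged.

Ebb6 Eb6 C6 C5 Eb6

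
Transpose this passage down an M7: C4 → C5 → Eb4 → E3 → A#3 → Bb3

C4 to Db3
C5 to Db4
Eb4 to Fb3
E3 to F2
A#3 to B2
Bb3 to Cb3

Db3 Db4 Fb3 F2 B2 Cb3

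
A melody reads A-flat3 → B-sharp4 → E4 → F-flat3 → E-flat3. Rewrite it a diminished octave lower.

Ab3 gives A2
B#4 gives B##3
E4 gives E#3
Fb3 gives F2
Eb3 gives E2

A2 B##3 E#3 F2 E2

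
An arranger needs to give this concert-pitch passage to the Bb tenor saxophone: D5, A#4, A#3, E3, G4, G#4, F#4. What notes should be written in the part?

E6 B#5 B#4 F#4 A5 A#5 G#5

The Bb tenor saxophone sounds a major ninth below written, so the written part must be a major ninth above concert — transpose each note up.
D5 becomes E6
A#4 becomes B#5
A#3 becomes B#4
E3 becomes F#4
G4 becomes A5
G#4 becomes A#5
F#4 becomes G#5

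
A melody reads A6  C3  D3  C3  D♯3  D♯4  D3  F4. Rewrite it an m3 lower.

F#6 A2 B2 A2 B#2 B#3 B2 D4

A6: a third down reaches F, and 3 semitones makes it F#6.
C3: a third down reaches A, and 3 semitones makes it A2.
D3: a third down reaches B, and 3 semitones makes it B2.
A minor third down from C3 gives A2.
A minor third down from D#3 gives B#2.
D#4: a third down reaches B, and 3 semitones makes it B#3.
D3: a third down reaches B, and 3 semitones makes it B2.
F4: a third down reaches D, and 3 semitones makes it D4.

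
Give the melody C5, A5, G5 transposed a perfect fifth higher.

C5 becomes G5
A5 becomes E6
G5 becomes D6

G5 E6 D6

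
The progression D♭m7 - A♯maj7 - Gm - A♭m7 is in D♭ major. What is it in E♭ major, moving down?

D♭ major down to E♭ major is a minor seventh; each chord root moves by that interval while the quality stays the same.
D♭m7: root D♭ down a minor seventh → Eb, giving Ebm7.
A♯maj7: root A♯ down a minor seventh → B#, giving B#maj7.
Gm: root G down a minor seventh → A, giving Am.
A♭m7: root A♭ down a minor seventh → Bb, giving Bbm7.

Ebm7 B#maj7 Am Bbm7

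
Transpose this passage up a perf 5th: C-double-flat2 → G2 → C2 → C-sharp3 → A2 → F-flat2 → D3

Gbb2 D3 G2 G#3 E3 Cb3 A3

Cbb2: a fifth up reaches G, and 7 semitones makes it Gbb2.
G2: a fifth up reaches D, and 7 semitones makes it D3.
C2 up a perfect fifth is G2.
C#3 up a perfect fifth is G#3.
A perfect fifth up from A2 gives E3.
Fb2 up a perfect fifth is Cb3.
A perfect fifth up from D3 gives A3.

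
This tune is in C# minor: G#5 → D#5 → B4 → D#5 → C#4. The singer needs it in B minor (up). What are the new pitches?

F#6 C#6 A5 C#6 B4

C# minor to B minor up is a minor seventh, so every note moves up by that interval.
G#5 -> F#6
D#5 -> C#6
B4 -> A5
D#5 -> C#6
C#4 -> B4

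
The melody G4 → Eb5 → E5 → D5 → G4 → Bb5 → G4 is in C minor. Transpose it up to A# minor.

E#5 C#6 C##6 B#5 E#5 G#6 E#5

From C up to A# is an augmented sixth; apply that to each pitch.
G4 gives E#5
Eb5 gives C#6
E5 gives C##6
D5 gives B#5
G4 gives E#5
Bb5 gives G#6
G4 gives E#5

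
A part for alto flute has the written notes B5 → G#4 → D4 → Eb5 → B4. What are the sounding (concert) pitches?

F#5 D#4 A3 Bb4 F#4

The alto flute sounds a perfect fourth below written, so transpose each written note down a perfect fourth.
B5 gives F#5
G#4 gives D#4
D4 gives A3
Eb5 gives Bb4
B4 gives F#4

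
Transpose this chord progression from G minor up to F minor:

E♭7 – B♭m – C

G minor up to F minor is a minor seventh; each chord root moves by that interval while the quality stays the same.
E♭7: root E♭ up a minor seventh → Db, giving Db7.
B♭m: root B♭ up a minor seventh → Ab, giving Abm.
C: root C up a minor seventh → Bb, giving Bb.

Db7 Abm Bb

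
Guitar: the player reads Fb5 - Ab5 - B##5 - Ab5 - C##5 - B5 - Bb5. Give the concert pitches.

Fb4 Ab4 B##4 Ab4 C##4 B4 Bb4

The guitar sounds a perfect octave below written, so transpose each written note down a perfect octave.
Fb5 → Fb4
Ab5 → Ab4
B##5 → B##4
Ab5 → Ab4
C##5 → C##4
B5 → B4
Bb5 → Bb4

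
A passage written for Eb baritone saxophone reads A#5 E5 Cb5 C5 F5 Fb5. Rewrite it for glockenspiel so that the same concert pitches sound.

C#2 G1 Ebb1 Eb1 Ab1 Abb1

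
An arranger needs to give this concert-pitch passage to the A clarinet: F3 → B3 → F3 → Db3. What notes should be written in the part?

Ab3 D4 Ab3 Fb3

Written C4 sounds as A3 on the A clarinet, so concert pitches are written a minor third up.
F3 -> Ab3
B3 -> D4
F3 -> Ab3
Db3 -> Fb3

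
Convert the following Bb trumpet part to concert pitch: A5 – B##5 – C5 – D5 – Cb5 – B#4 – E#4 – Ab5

Written C4 on the Bb trumpet sounds as Bb3, a major second lower; apply that shift to every note.
A5 gives G5
B##5 gives A##5
C5 gives Bb4
D5 gives C5
Cb5 gives Bbb4
B#4 gives A#4
E#4 gives D#4
Ab5 gives Gb5

G5 A##5 Bb4 C5 Bbb4 A#4 D#4 Gb5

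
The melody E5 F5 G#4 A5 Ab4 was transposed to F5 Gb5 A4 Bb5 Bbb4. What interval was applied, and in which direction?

Take the first pair: E5 → F5. E to F spans 2 letter names, so the interval is some kind of second.
E5 to F5 is 1 semitone, which makes it a minor second; the second version is higher, so the direction is up.
Checking another pair — Ab4 → Bbb4 — gives the same interval.

up a minor second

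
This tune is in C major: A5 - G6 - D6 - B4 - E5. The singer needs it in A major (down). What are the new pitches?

From C down to A is a minor third; apply that to each pitch.
A5 → F#5
G6 → E6
D6 → B5
B4 → G#4
E5 → C#5

F#5 E6 B5 G#4 C#5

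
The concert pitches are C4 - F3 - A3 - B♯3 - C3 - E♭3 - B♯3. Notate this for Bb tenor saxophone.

The Bb tenor saxophone sounds a major ninth below written, so the written part must be a major ninth above concert — transpose each note up.
C4 becomes D5
F3 becomes G4
A3 becomes B4
B#3 becomes C##5
C3 becomes D4
Eb3 becomes F4
B#3 becomes C##5

D5 G4 B4 C##5 D4 F4 C##5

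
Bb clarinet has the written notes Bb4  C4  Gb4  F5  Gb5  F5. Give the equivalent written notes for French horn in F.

Eb5 F4 Cb5 Bb5 Cb6 Bb5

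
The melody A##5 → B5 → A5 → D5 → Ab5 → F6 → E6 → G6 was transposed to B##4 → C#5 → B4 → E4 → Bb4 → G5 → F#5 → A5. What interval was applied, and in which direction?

down a minor seventh

From A##5 to B##4 is 7 letter names — a seventh of some quality.
B##4 to A##5 is 10 semitones, which makes it a minor seventh; the second version is lower, so the direction is down.
Checking another pair — G6 → A5 — gives the same interval.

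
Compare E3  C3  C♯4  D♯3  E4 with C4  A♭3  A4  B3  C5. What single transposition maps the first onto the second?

Take the first pair: E3 → C4. E to C spans 6 letter names, so the interval is some kind of sixth.
E3 to C4 is 8 semitones, which makes it a minor sixth; the second version is higher, so the direction is up.
Checking another pair — E4 → C5 — gives the same interval.

up a minor sixth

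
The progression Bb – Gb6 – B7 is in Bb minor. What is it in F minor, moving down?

F Db6 F#7

Bb minor down to F minor is a perfect fourth; each chord root moves by that interval while the quality stays the same.
Bb: root Bb down a perfect fourth → F, giving F.
Gb6: root Gb down a perfect fourth → Db, giving Db6.
B7: root B down a perfect fourth → F#, giving F#7.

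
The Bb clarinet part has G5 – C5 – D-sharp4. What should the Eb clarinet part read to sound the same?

D5 G4 A#3

First find concert pitch: the Bb clarinet sounds a major second below written, so G5 C5 D-sharp4 sounds F5 Bb4 C#4.
Then write for Eb clarinet: it sounds a minor third above written, so the part must be a minor third below concert.
F5 → D5
Bb4 → G4
C#4 → A#3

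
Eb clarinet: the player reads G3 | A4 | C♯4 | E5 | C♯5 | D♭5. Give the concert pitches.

Bb3 C5 E4 G5 E5 Fb5

The Eb clarinet sounds a minor third above written, so transpose each written note up a minor third.
G3 gives Bb3
A4 gives C5
C#4 gives E4
E5 gives G5
C#5 gives E5
Db5 gives Fb5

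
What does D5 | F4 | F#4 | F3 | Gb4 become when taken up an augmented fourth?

G#5 B4 B#4 B3 C5

An augmented fourth up from D5 gives G#5.
An augmented fourth up from F4 gives B4.
F#4 up an augmented fourth is B#4.
An augmented fourth up from F3 gives B3.
Gb4: a fourth up reaches C, and 6 semitones makes it C5.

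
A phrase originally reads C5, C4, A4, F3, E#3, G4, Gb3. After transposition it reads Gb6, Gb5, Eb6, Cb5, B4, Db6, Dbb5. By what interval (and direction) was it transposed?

up a diminished twelfth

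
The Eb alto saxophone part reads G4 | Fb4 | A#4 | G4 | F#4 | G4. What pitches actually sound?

Written C4 on the Eb alto saxophone sounds as Eb3, a major sixth lower; apply that shift to every note.
G4 → Bb3
Fb4 → Abb3
A#4 → C#4
G4 → Bb3
F#4 → A3
G4 → Bb3

Bb3 Abb3 C#4 Bb3 A3 Bb3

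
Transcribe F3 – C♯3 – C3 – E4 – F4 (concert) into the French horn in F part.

C4 G#3 G3 B4 C5

The French horn in F sounds a perfect fifth below written, so the written part must be a perfect fifth above concert — transpose each note up.
F3 becomes C4
C#3 becomes G#3
C3 becomes G3
E4 becomes B4
F4 becomes C5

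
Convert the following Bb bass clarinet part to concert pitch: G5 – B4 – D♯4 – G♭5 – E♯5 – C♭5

F4 A3 C#3 Fb4 D#4 Bbb3

The Bb bass clarinet sounds a major ninth below written, so transpose each written note down a major ninth.
G5 becomes F4
B4 becomes A3
D#4 becomes C#3
Gb5 becomes Fb4
E#5 becomes D#4
Cb5 becomes Bbb3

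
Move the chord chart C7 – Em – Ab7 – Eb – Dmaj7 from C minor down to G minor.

C minor down to G minor is a perfect fourth; each chord root moves by that interval while the quality stays the same.
C7: root C down a perfect fourth → G, giving G7.
Em: root E down a perfect fourth → B, giving Bm.
Ab7: root Ab down a perfect fourth → Eb, giving Eb7.
Eb: root Eb down a perfect fourth → Bb, giving Bb.
Dmaj7: root D down a perfect fourth → A, giving Amaj7.

G7 Bm Eb7 Bb Amaj7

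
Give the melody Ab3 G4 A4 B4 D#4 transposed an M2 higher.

Ab3 up a major second is Bb3.
G4 up a major second is A4.
A4: a second up reaches B, and 2 semitones makes it B4.
B4: a second up reaches C, and 2 semitones makes it C#5.
A major second up from D#4 gives E#4.

Bb3 A4 B4 C#5 E#4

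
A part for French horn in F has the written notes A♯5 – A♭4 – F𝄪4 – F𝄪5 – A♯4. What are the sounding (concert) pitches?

D#5 Db4 B#3 B#4 D#4

Written C4 on the French horn in F sounds as F3, a perfect fifth lower; apply that shift to every note.
A#5 → D#5
Ab4 → Db4
F##4 → B#3
F##5 → B#4
A#4 → D#4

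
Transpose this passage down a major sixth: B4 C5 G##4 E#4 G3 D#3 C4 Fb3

B4: a sixth down reaches D, and 9 semitones makes it D4.
C5 down a major sixth is Eb4.
G##4: a sixth down reaches B, and 9 semitones makes it B#3.
E#4 down a major sixth is G#3.
A major sixth down from G3 gives Bb2.
D#3: a sixth down reaches F, and 9 semitones makes it F#2.
C4 down a major sixth is Eb3.
Fb3 down a major sixth is Abb2.

D4 Eb4 B#3 G#3 Bb2 F#2 Eb3 Abb2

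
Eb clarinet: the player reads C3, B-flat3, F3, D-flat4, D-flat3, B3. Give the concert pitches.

Eb3 Db4 Ab3 Fb4 Fb3 D4

Written C4 on the Eb clarinet sounds as Eb4, a minor third higher; apply that shift to every note.
C3 becomes Eb3
Bb3 becomes Db4
F3 becomes Ab3
Db4 becomes Fb4
Db3 becomes Fb3
B3 becomes D4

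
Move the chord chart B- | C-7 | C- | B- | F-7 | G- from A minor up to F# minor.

A minor up to F# minor is a major sixth; each chord root moves by that interval while the quality stays the same.
B-: root B up a major sixth → G#, giving G#-.
C-7: root C up a major sixth → A, giving A-7.
C-: root C up a major sixth → A, giving A-.
B-: root B up a major sixth → G#, giving G#-.
F-7: root F up a major sixth → D, giving D-7.
G-: root G up a major sixth → E, giving E-.

G#- A-7 A- G#- D-7 E-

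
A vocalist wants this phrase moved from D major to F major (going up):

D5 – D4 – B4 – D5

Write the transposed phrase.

F5 F4 D5 F5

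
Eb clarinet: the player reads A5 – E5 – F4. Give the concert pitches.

C6 G5 Ab4

Written C4 on the Eb clarinet sounds as Eb4, a minor third higher; apply that shift to every note.
A5 → C6
E5 → G5
F4 → Ab4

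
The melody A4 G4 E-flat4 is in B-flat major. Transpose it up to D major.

B-flat major to D major up is a major third, so every note moves up by that interval.
A4 gives C#5
G4 gives B4
Eb4 gives G4

C#5 B4 G4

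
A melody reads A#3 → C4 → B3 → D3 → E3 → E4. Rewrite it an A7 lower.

Bb2 Dbb3 Cb3 Ebb2 Fb2 Fb3

A#3 to Bb2
C4 to Dbb3
B3 to Cb3
D3 to Ebb2
E3 to Fb2
E4 to Fb3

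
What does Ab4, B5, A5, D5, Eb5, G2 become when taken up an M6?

Ab4 becomes F5
B5 becomes G#6
A5 becomes F#6
D5 becomes B5
Eb5 becomes C6
G2 becomes E3

F5 G#6 F#6 B5 C6 E3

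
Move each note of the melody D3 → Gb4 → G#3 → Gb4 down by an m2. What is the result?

C#3 F4 F##3 F4

D3 gives C#3
Gb4 gives F4
G#3 gives F##3
Gb4 gives F4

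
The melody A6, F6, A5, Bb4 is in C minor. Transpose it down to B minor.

G#6 E6 G#5 A4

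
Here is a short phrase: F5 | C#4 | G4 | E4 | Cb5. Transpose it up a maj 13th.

F5 to D7
C#4 to A#5
G4 to E6
E4 to C#6
Cb5 to Ab6

D7 A#5 E6 C#6 Ab6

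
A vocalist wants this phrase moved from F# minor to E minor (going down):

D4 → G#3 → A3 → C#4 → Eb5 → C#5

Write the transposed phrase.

From F# down to E is a major second; apply that to each pitch.
D4 becomes C4
G#3 becomes F#3
A3 becomes G3
C#4 becomes B3
Eb5 becomes Db5
C#5 becomes B4

C4 F#3 G3 B3 Db5 B4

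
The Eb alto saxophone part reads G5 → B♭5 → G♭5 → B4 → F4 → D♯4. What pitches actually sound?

The Eb alto saxophone sounds a major sixth below written, so transpose each written note down a major sixth.
G5 gives Bb4
Bb5 gives Db5
Gb5 gives Bbb4
B4 gives D4
F4 gives Ab3
D#4 gives F#3

Bb4 Db5 Bbb4 D4 Ab3 F#3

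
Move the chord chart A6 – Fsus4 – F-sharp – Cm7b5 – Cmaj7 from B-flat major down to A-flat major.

B-flat major down to A-flat major is a major second; each chord root moves by that interval while the quality stays the same.
A6: root A down a major second → G, giving G6.
Fsus4: root F down a major second → Eb, giving Ebsus4.
F-sharp: root F-sharp down a major second → E, giving E.
Cm7b5: root C down a major second → Bb, giving Bbm7b5.
Cmaj7: root C down a major second → Bb, giving Bbmaj7.

G6 Ebsus4 E Bbm7b5 Bbmaj7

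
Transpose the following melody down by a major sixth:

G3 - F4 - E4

Bb2 Ab3 G3

G3 becomes Bb2
F4 becomes Ab3
E4 becomes G3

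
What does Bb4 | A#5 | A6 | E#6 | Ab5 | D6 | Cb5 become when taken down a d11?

Bb4 → F#3
A#5 → E##4
A6 → E#5
E#6 → B##4
Ab5 → E4
D6 → A#4
Cb5 → G3

F#3 E##4 E#5 B##4 E4 A#4 G3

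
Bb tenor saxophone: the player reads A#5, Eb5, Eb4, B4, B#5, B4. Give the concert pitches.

G#4 Db4 Db3 A3 A#4 A3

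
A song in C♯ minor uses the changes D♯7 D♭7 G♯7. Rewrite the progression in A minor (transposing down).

B7 Bbb7 E7

C♯ minor down to A minor is a major third; each chord root moves by that interval while the quality stays the same.
D♯7: root D♯ down a major third → B, giving B7.
D♭7: root D♭ down a major third → Bbb, giving Bbb7.
G♯7: root G♯ down a major third → E, giving E7.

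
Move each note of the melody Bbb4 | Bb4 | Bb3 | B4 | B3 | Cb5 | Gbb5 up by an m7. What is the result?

Abb5 Ab5 Ab4 A5 A4 Bbb5 Fbb6

Bbb4 becomes Abb5
Bb4 becomes Ab5
Bb3 becomes Ab4
B4 becomes A5
B3 becomes A4
Cb5 becomes Bbb5
Gbb5 becomes Fbb6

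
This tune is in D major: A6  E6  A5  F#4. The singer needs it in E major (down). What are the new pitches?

B5 F#5 B4 G#3

From D down to E is a minor seventh; apply that to each pitch.
A6 -> B5
E6 -> F#5
A5 -> B4
F#4 -> G#3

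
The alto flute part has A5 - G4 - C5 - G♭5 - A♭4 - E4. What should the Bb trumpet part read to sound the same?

First find concert pitch: the alto flute sounds a perfect fourth below written, so A5 G4 C5 G♭5 A♭4 E4 sounds E5 D4 G4 Db5 Eb4 B3.
Then write for Bb trumpet: it sounds a major second below written, so the part must be a major second above concert.
E5 → F#5
D4 → E4
G4 → A4
Db5 → Eb5
Eb4 → F4
B3 → C#4

F#5 E4 A4 Eb5 F4 C#4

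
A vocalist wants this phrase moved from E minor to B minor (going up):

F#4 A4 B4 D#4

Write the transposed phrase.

C#5 E5 F#5 A#4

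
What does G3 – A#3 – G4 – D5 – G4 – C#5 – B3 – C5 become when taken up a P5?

G3 gives D4
A#3 gives E#4
G4 gives D5
D5 gives A5
G4 gives D5
C#5 gives G#5
B3 gives F#4
C5 gives G5

D4 E#4 D5 A5 D5 G#5 F#4 G5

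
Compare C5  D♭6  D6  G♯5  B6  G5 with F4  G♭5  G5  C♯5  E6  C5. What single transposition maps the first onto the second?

From C5 to F4 is 5 letter names — a fifth of some quality.
F4 to C5 is 7 semitones, which makes it a perfect fifth; the second version is lower, so the direction is down.
Checking another pair — G5 → C5 — gives the same interval.

down a perfect fifth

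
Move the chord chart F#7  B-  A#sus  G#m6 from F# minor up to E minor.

E7 A- G#sus F#m6

F# minor up to E minor is a minor seventh; each chord root moves by that interval while the quality stays the same.
F#7: root F# up a minor seventh → E, giving E7.
B-: root B up a minor seventh → A, giving A-.
A#sus: root A# up a minor seventh → G#, giving G#sus.
G#m6: root G# up a minor seventh → F#, giving F#m6.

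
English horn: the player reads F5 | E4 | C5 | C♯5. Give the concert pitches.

Bb4 A3 F4 F#4

Written C4 on the English horn sounds as F3, a perfect fifth lower; apply that shift to every note.
F5 -> Bb4
E4 -> A3
C5 -> F4
C#5 -> F#4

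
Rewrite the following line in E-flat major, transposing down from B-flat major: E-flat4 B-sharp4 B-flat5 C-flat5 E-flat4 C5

B-flat major to E-flat major down is a perfect fifth, so every note moves down by that interval.
Eb4 → Ab3
B#4 → E#4
Bb5 → Eb5
Cb5 → Fb4
Eb4 → Ab3
C5 → F4

Ab3 E#4 Eb5 Fb4 Ab3 F4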